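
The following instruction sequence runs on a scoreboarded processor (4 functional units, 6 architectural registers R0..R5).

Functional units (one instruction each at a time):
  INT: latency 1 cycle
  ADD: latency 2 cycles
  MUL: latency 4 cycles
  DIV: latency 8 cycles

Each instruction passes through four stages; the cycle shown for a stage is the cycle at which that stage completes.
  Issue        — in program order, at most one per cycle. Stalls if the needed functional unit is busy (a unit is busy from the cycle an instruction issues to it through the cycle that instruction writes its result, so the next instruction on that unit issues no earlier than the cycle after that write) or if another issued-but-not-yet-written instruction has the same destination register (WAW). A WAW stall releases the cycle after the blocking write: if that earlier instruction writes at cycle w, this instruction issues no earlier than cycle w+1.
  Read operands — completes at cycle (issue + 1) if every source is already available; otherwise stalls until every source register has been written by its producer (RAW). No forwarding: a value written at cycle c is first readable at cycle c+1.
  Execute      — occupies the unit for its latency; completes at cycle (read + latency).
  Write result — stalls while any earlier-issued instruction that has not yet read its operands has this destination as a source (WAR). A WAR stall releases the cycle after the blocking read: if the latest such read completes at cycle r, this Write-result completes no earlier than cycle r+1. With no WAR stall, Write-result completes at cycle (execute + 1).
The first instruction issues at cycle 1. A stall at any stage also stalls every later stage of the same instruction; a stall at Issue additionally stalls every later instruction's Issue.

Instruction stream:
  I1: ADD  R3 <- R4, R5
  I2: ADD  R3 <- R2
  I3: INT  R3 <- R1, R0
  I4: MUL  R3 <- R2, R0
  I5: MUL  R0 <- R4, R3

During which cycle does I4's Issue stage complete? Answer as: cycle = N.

cycle = 15

c1: I1 dispatched to ADD
c2: I1 operands ready
c4: I1 complete
c5: R3←I1
c6: I2 dispatched to ADD
c7: I2 operands ready
c9: I2 complete
c10: R3←I2
c11: I3 dispatched to INT
c12: I3 operands ready
c13: I3 complete
c14: R3←I3
c15: I4 dispatched to MUL
c16: I4 operands ready
c20: I4 complete
c21: R3←I4
c22: I5 dispatched to MUL
c23: I5 operands ready
c27: I5 complete
c28: R0←I5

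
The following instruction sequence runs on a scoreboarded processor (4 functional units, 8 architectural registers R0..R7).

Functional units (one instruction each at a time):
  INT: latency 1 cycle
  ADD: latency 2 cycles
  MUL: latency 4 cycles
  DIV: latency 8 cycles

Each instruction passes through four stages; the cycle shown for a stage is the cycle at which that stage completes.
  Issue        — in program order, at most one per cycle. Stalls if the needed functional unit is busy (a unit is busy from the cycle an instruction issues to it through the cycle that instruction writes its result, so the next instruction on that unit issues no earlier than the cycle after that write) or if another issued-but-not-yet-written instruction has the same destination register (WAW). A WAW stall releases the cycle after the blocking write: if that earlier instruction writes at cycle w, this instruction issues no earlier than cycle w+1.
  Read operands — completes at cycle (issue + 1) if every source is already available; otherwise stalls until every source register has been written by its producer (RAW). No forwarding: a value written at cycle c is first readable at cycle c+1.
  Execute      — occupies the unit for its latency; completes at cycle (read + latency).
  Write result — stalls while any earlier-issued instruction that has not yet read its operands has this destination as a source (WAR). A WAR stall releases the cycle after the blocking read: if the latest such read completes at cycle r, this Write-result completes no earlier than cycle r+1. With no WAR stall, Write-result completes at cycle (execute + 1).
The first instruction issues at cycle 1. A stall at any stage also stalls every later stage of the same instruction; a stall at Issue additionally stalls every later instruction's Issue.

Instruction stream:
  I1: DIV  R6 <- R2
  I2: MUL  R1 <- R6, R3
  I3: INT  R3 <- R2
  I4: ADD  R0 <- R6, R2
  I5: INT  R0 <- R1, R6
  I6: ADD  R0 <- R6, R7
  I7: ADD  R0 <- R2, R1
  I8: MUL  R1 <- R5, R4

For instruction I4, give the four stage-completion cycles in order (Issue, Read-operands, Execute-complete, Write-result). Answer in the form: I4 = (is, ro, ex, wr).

cycle 1: I1 issues→DIV
cycle 2: I1 reads · I2 issues→MUL
cycle 3: I3 issues→INT
cycle 4: I3 reads · I4 issues→ADD
cycle 5: I3 exec-done
cycle 10: I1 exec-done
cycle 11: I1 writes R6
cycle 12: I2 reads · I4 reads
cycle 13: I3 writes R3
cycle 14: I4 exec-done
cycle 15: I4 writes R0
cycle 16: I2 exec-done · I5 issues→INT
cycle 17: I2 writes R1
cycle 18: I5 reads
cycle 19: I5 exec-done
cycle 20: I5 writes R0
cycle 21: I6 issues→ADD
cycle 22: I6 reads
cycle 24: I6 exec-done
cycle 25: I6 writes R0
cycle 26: I7 issues→ADD
cycle 27: I7 reads · I8 issues→MUL
cycle 28: I8 reads
cycle 29: I7 exec-done
cycle 30: I7 writes R0
cycle 32: I8 exec-done
cycle 33: I8 writes R1

I4 = (4, 12, 14, 15)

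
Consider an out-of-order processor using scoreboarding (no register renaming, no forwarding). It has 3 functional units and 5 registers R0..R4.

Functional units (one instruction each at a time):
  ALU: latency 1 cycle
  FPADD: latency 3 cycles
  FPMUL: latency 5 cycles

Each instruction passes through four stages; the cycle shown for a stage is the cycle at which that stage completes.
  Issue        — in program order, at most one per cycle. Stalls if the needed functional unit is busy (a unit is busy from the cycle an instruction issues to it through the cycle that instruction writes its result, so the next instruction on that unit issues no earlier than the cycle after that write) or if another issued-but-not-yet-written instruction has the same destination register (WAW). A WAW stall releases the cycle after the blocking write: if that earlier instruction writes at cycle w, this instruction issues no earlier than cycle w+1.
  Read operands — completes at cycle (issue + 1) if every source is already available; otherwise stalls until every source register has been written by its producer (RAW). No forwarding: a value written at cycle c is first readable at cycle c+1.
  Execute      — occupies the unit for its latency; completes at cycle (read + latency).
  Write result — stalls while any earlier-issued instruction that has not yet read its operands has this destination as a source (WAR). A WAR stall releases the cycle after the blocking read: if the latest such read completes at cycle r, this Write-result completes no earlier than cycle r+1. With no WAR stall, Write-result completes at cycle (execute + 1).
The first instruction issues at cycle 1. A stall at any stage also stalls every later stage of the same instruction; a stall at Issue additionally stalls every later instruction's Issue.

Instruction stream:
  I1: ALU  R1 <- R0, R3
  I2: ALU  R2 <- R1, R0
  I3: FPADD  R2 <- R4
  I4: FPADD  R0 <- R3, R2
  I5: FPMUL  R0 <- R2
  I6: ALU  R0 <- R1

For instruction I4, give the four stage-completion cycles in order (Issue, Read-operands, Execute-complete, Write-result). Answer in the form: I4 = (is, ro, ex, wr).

I4 = (15, 16, 19, 20)

t=1  I1 issues→ALU
t=2  I1 reads
t=3  I1 exec-done
t=4  I1 writes R1
t=5  I2 issues→ALU
t=6  I2 reads
t=7  I2 exec-done
t=8  I2 writes R2
t=9  I3 issues→FPADD
t=10  I3 reads
t=13  I3 exec-done
t=14  I3 writes R2
t=15  I4 issues→FPADD
t=16  I4 reads
t=19  I4 exec-done
t=20  I4 writes R0
t=21  I5 issues→FPMUL
t=22  I5 reads
t=27  I5 exec-done
t=28  I5 writes R0
t=29  I6 issues→ALU
t=30  I6 reads
t=31  I6 exec-done
t=32  I6 writes R0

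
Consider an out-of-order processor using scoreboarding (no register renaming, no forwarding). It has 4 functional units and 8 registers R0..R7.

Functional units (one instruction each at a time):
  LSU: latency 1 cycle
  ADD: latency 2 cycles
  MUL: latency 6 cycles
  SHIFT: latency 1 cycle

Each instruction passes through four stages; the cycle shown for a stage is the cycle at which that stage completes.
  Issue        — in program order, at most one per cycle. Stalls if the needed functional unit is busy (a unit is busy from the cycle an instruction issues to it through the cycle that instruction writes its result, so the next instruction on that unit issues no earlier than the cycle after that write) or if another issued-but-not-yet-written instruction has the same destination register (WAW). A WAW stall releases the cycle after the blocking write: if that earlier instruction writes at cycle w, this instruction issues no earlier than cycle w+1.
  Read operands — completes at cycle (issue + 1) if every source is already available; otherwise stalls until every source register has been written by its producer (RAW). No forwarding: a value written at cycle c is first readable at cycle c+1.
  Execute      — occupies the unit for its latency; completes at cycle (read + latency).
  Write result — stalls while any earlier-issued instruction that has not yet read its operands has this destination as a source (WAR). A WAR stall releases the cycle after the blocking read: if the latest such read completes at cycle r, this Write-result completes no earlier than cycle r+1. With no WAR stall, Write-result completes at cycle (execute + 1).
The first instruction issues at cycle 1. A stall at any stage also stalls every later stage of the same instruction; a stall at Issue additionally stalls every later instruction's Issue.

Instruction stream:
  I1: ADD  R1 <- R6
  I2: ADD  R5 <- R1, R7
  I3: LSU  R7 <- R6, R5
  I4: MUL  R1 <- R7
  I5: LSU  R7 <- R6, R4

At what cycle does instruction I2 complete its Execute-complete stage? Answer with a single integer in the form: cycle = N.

cycle = 9

cycle 1: issue I1 (ADD)
cycle 2: I1 read-ops
cycle 4: I1 finished on ADD
cycle 5: I1→R1
cycle 6: issue I2 (ADD)
cycle 7: I2 read-ops | issue I3 (LSU)
cycle 8: issue I4 (MUL)
cycle 9: I2 finished on ADD
cycle 10: I2→R5
cycle 11: I3 read-ops
cycle 12: I3 finished on LSU
cycle 13: I3→R7
cycle 14: I4 read-ops | issue I5 (LSU)
cycle 15: I5 read-ops
cycle 16: I5 finished on LSU
cycle 17: I5→R7
cycle 20: I4 finished on MUL
cycle 21: I4→R1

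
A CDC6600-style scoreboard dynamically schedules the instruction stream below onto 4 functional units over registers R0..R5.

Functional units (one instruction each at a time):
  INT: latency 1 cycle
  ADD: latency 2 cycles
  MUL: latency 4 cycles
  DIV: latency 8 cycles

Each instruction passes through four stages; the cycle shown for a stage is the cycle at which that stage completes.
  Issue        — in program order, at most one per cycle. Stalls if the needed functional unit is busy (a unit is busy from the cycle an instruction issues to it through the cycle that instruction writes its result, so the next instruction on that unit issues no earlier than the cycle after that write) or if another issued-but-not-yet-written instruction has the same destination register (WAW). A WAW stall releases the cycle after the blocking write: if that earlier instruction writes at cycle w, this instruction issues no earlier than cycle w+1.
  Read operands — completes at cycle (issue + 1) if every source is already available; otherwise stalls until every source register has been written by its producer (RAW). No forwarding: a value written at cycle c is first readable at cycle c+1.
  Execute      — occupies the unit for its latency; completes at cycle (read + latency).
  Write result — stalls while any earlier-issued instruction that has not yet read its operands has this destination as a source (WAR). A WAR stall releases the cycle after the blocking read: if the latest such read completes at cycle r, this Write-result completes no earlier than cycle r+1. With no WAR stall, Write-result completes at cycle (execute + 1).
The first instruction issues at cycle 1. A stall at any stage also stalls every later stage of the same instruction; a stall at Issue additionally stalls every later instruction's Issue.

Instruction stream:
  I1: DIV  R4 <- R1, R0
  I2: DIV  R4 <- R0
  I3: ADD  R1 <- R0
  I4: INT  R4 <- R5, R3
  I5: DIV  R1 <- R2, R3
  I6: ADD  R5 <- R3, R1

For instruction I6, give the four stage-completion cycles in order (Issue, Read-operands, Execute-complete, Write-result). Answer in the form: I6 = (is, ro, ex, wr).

I6 = (25, 35, 37, 38)

[1] issue I1 (DIV)
[2] I1 read-ops
[10] I1 finished on DIV
[11] I1→R4
[12] issue I2 (DIV)
[13] I2 read-ops, issue I3 (ADD)
[14] I3 read-ops
[16] I3 finished on ADD
[17] I3→R1
[21] I2 finished on DIV
[22] I2→R4
[23] issue I4 (INT)
[24] I4 read-ops, issue I5 (DIV)
[25] I4 finished on INT, I5 read-ops, issue I6 (ADD)
[26] I4→R4
[33] I5 finished on DIV
[34] I5→R1
[35] I6 read-ops
[37] I6 finished on ADD
[38] I6→R5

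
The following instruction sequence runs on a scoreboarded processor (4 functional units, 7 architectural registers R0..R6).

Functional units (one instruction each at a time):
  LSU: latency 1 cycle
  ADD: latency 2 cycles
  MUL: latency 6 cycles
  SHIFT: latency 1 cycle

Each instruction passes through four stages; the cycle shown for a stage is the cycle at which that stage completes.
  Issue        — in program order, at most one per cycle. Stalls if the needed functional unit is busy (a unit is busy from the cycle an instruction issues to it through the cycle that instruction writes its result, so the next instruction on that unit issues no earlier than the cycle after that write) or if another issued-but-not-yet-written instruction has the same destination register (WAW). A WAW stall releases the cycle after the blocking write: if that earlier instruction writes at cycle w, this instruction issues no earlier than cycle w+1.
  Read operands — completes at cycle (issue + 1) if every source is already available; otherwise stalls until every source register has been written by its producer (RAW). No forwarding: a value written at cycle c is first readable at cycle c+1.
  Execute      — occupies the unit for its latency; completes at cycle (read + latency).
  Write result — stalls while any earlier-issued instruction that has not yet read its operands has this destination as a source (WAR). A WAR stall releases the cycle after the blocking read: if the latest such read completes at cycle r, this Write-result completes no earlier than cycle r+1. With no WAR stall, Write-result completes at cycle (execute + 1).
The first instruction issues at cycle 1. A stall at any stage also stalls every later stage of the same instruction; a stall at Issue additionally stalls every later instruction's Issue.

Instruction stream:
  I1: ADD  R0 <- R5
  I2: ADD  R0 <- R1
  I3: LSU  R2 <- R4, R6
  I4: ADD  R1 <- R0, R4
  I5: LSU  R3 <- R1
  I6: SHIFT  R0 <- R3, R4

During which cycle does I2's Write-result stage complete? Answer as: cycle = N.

cycle = 10

t=1  I1→ADD
t=2  I1 RO
t=4  I1 EX
t=5  I1 WR R0
t=6  I2→ADD
t=7  I2 RO; I3→LSU
t=8  I3 RO
t=9  I2 EX; I3 EX
t=10  I2 WR R0; I3 WR R2
t=11  I4→ADD
t=12  I4 RO; I5→LSU
t=13  I6→SHIFT
t=14  I4 EX
t=15  I4 WR R1
t=16  I5 RO
t=17  I5 EX
t=18  I5 WR R3
t=19  I6 RO
t=20  I6 EX
t=21  I6 WR R0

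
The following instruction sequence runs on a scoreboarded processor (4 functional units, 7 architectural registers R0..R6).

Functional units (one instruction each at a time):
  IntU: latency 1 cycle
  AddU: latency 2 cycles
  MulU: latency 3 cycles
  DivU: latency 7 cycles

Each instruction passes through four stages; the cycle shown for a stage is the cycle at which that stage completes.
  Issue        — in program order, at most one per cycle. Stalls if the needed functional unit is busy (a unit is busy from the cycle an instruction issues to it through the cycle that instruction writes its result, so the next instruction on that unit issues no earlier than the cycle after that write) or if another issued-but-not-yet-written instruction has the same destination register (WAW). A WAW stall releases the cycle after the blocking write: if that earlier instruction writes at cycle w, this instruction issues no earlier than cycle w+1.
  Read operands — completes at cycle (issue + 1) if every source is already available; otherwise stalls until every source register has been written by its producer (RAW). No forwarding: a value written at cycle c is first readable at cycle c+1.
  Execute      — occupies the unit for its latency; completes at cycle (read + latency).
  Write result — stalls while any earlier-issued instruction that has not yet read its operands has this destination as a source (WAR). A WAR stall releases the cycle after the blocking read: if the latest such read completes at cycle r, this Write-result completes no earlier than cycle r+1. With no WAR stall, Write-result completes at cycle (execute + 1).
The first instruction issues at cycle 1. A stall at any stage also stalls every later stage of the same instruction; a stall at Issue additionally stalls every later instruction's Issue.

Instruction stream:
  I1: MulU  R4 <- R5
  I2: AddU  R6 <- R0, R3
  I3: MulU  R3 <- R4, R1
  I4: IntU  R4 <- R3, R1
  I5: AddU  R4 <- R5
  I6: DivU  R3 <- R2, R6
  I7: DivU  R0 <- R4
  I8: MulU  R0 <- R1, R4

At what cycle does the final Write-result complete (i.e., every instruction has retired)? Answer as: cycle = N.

cycle = 42

I1: IS=1 RO=2 EX=5 WR=6
I2: IS=2 RO=3 EX=5 WR=6
I3: IS=7 RO=8 EX=11 WR=12  [struct: MulU busy until I1 writes@6]
I4: IS=8 RO=13 EX=14 WR=15  [RAW R3: wait I3 write@12]
I5: IS=16 RO=17 EX=19 WR=20  [WAW R4: wait I4 write@15]
I6: IS=17 RO=18 EX=25 WR=26
I7: IS=27 RO=28 EX=35 WR=36  [struct: DivU busy until I6 writes@26]
I8: IS=37 RO=38 EX=41 WR=42  [WAW R0: wait I7 write@36]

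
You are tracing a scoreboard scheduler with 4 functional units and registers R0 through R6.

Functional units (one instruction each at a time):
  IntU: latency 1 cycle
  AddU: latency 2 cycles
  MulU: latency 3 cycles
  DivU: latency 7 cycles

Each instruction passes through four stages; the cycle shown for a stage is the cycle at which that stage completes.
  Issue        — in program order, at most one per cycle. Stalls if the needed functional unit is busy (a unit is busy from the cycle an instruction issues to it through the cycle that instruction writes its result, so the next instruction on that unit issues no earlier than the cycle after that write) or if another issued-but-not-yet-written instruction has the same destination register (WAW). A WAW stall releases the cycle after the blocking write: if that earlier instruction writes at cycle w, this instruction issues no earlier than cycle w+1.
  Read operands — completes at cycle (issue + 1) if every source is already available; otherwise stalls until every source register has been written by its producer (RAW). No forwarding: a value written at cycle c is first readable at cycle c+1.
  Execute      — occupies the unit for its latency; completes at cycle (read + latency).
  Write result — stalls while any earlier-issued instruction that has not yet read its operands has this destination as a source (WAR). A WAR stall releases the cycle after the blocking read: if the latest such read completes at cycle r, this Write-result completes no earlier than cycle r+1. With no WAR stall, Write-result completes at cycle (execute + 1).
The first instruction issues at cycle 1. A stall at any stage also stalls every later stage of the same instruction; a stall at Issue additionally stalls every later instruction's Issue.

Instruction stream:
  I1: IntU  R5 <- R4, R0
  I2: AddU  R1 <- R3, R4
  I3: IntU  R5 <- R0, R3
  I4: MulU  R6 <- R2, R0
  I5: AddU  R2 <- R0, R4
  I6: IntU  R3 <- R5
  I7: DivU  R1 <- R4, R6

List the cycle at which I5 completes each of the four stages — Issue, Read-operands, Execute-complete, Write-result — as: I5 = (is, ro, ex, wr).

I5 = (7, 8, 10, 11)

[I1] 1/2/3/4
[I2] 2/3/5/6
[I3] 5/6/7/8  (struct: IntU busy until I1 writes@4)
[I4] 6/7/10/11
[I5] 7/8/10/11
[I6] 9/10/11/12  (struct: IntU busy until I3 writes@8)
[I7] 10/12/19/20  (RAW R6: wait I4 write@11)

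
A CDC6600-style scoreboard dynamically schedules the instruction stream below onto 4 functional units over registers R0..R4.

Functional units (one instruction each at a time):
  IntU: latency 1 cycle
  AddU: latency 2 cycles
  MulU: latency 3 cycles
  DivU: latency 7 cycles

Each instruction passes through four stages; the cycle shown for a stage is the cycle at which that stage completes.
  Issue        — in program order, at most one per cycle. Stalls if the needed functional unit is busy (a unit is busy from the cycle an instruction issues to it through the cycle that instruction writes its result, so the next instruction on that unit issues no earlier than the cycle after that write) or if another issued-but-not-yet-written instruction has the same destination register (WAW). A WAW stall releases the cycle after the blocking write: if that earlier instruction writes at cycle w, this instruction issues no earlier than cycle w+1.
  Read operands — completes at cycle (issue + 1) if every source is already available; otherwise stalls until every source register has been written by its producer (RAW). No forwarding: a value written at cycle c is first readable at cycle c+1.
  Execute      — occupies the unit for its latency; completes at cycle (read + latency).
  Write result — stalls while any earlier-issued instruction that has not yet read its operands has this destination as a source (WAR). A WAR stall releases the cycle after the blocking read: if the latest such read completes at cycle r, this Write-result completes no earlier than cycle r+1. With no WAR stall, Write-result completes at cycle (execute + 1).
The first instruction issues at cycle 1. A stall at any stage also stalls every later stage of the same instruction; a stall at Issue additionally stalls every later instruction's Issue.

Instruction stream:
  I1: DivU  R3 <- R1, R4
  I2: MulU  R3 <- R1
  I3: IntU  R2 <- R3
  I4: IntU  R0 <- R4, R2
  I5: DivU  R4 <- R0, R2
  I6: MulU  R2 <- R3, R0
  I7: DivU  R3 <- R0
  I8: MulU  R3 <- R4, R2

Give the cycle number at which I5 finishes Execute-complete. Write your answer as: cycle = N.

[1] I1 dispatched to DivU
[2] I1 operands ready
[9] I1 complete
[10] R3←I1
[11] I2 dispatched to MulU
[12] I2 operands ready | I3 dispatched to IntU
[15] I2 complete
[16] R3←I2
[17] I3 operands ready
[18] I3 complete
[19] R2←I3
[20] I4 dispatched to IntU
[21] I4 operands ready | I5 dispatched to DivU
[22] I4 complete | I6 dispatched to MulU
[23] R0←I4
[24] I5 operands ready | I6 operands ready
[27] I6 complete
[28] R2←I6
[31] I5 complete
[32] R4←I5
[33] I7 dispatched to DivU
[34] I7 operands ready
[41] I7 complete
[42] R3←I7
[43] I8 dispatched to MulU
[44] I8 operands ready
[47] I8 complete
[48] R3←I8

cycle = 31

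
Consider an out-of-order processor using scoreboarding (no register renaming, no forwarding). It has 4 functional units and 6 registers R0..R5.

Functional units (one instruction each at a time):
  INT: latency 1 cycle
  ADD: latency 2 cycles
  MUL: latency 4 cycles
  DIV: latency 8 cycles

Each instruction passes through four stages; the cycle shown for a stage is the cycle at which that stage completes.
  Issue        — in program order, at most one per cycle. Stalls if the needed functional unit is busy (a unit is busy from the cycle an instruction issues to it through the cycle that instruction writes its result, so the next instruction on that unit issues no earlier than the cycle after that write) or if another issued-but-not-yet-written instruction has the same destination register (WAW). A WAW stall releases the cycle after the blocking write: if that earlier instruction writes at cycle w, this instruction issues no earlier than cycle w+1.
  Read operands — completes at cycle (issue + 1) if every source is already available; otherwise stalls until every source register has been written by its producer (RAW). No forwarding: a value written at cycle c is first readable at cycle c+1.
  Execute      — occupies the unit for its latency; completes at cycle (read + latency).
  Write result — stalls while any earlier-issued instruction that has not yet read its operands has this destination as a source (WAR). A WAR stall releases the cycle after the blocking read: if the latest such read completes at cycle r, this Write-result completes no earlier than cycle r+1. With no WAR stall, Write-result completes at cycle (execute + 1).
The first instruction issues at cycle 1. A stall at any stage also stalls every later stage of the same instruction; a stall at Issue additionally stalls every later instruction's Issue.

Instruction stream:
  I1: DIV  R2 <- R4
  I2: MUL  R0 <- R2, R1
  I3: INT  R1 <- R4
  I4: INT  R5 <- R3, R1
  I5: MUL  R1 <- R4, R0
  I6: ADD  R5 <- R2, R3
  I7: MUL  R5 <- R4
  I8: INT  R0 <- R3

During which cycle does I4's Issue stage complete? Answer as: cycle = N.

t=1  I1 dispatched to DIV
t=2  I1 operands ready | I2 dispatched to MUL
t=3  I3 dispatched to INT
t=4  I3 operands ready
t=5  I3 complete
t=10  I1 complete
t=11  R2←I1
t=12  I2 operands ready
t=13  R1←I3
t=14  I4 dispatched to INT
t=15  I4 operands ready
t=16  I2 complete | I4 complete
t=17  R0←I2 | R5←I4
t=18  I5 dispatched to MUL
t=19  I5 operands ready | I6 dispatched to ADD
t=20  I6 operands ready
t=22  I6 complete
t=23  I5 complete | R5←I6
t=24  R1←I5
t=25  I7 dispatched to MUL
t=26  I7 operands ready | I8 dispatched to INT
t=27  I8 operands ready
t=28  I8 complete
t=29  R0←I8
t=30  I7 complete
t=31  R5←I7

cycle = 14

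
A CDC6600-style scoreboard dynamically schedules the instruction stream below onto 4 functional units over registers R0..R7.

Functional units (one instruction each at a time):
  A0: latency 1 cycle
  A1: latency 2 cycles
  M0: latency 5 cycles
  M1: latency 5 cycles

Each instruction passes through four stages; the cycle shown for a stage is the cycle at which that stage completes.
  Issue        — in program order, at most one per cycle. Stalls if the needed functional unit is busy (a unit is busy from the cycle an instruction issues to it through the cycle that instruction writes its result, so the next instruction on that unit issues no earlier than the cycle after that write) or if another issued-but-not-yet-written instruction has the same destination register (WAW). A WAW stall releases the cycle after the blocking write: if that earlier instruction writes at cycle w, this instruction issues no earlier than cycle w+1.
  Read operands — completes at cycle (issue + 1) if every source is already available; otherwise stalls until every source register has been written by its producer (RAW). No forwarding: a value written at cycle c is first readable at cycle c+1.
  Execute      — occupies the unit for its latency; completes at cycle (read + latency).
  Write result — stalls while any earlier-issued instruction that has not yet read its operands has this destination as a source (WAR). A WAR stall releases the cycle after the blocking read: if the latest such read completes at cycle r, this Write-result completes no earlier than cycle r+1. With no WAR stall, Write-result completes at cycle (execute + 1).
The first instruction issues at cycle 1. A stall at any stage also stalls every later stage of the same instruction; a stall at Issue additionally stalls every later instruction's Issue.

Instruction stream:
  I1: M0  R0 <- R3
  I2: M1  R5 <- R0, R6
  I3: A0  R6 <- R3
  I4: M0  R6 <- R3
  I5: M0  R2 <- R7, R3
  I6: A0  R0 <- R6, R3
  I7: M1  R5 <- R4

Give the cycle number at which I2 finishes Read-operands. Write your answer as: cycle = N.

cycle = 9

c1: I1 issues→M0
c2: I1 reads · I2 issues→M1
c3: I3 issues→A0
c4: I3 reads
c5: I3 exec-done
c7: I1 exec-done
c8: I1 writes R0
c9: I2 reads
c10: I3 writes R6
c11: I4 issues→M0
c12: I4 reads
c14: I2 exec-done
c15: I2 writes R5
c17: I4 exec-done
c18: I4 writes R6
c19: I5 issues→M0
c20: I5 reads · I6 issues→A0
c21: I6 reads · I7 issues→M1
c22: I6 exec-done · I7 reads
c23: I6 writes R0
c25: I5 exec-done
c26: I5 writes R2
c27: I7 exec-done
c28: I7 writes R5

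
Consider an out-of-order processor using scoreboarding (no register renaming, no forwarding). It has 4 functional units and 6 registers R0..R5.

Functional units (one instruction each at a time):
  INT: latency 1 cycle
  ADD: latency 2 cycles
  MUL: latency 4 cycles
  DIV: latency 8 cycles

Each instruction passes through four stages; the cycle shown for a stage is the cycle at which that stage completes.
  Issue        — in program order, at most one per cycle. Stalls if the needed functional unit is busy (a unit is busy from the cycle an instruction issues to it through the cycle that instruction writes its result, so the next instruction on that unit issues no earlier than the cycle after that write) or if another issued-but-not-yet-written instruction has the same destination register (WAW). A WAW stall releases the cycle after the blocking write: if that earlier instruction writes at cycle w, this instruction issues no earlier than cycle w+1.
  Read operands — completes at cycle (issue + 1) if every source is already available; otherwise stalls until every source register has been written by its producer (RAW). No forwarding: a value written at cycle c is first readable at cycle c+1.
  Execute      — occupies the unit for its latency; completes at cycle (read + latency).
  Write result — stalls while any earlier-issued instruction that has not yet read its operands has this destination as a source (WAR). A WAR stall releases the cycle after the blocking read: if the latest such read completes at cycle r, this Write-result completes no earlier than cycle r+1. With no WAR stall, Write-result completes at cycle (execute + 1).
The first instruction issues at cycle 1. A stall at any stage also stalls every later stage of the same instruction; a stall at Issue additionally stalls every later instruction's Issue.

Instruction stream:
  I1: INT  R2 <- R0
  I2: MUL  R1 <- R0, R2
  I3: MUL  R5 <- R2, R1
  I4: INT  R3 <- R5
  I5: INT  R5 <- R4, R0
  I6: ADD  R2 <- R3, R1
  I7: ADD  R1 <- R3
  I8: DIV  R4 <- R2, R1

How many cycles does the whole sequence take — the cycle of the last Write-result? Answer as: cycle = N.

I1  is:1  ro:2  ex:3  wr:4
I2  is:2  ro:5  ex:9  wr:10  — RAW R2: wait I1 write@4
I3  is:11  ro:12  ex:16  wr:17  — struct: MUL busy until I2 writes@10
I4  is:12  ro:18  ex:19  wr:20  — RAW R5: wait I3 write@17
I5  is:21  ro:22  ex:23  wr:24  — struct: INT busy until I4 writes@20
I6  is:22  ro:23  ex:25  wr:26
I7  is:27  ro:28  ex:30  wr:31  — struct: ADD busy until I6 writes@26
I8  is:28  ro:32  ex:40  wr:41  — RAW R1: wait I7 write@31

cycle = 41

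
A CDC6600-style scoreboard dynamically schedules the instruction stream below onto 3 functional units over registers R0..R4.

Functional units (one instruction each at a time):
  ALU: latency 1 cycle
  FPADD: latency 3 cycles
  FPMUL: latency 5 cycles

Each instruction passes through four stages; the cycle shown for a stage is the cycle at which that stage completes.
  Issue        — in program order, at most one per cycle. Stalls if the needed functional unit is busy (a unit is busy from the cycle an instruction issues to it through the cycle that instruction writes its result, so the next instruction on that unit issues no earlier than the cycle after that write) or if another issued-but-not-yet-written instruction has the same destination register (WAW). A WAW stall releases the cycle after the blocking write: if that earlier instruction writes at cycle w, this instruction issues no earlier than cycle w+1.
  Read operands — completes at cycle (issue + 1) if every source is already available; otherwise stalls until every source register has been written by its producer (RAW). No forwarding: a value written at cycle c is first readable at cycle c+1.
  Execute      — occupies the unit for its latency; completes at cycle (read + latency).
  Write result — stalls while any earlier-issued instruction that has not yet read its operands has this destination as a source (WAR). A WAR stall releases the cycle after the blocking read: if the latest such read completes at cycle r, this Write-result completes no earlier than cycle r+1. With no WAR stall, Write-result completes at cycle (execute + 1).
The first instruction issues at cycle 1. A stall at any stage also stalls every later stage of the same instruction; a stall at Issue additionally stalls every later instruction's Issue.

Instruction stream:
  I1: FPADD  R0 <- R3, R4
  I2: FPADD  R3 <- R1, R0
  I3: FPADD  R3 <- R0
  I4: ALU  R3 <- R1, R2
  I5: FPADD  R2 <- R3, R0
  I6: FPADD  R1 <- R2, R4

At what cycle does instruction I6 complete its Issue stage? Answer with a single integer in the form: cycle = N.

cycle = 28

c1: issue I1 (FPADD)
c2: I1 read-ops
c5: I1 finished on FPADD
c6: I1→R0
c7: issue I2 (FPADD)
c8: I2 read-ops
c11: I2 finished on FPADD
c12: I2→R3
c13: issue I3 (FPADD)
c14: I3 read-ops
c17: I3 finished on FPADD
c18: I3→R3
c19: issue I4 (ALU)
c20: I4 read-ops, issue I5 (FPADD)
c21: I4 finished on ALU
c22: I4→R3
c23: I5 read-ops
c26: I5 finished on FPADD
c27: I5→R2
c28: issue I6 (FPADD)
c29: I6 read-ops
c32: I6 finished on FPADD
c33: I6→R1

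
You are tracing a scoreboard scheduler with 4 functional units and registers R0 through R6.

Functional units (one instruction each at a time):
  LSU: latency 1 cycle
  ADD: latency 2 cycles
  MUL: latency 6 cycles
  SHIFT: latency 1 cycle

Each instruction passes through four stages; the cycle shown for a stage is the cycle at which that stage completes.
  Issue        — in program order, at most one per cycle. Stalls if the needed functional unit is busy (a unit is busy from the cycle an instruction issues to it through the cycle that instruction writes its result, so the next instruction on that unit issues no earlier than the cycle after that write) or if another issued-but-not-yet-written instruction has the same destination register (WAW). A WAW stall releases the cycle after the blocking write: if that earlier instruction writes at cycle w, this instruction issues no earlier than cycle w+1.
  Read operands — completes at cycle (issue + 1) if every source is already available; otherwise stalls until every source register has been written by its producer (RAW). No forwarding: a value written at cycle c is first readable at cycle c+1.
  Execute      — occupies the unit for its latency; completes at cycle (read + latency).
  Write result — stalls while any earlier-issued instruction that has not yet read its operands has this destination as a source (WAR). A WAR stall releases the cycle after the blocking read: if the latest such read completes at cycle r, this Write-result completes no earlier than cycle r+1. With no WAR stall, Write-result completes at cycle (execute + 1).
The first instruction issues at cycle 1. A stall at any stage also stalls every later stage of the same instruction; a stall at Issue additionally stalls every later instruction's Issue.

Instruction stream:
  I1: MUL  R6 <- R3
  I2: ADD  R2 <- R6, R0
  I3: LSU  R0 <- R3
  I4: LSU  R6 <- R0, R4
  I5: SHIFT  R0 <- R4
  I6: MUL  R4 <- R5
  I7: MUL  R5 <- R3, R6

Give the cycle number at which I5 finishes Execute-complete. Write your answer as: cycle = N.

cycle = 15

cycle 1: I1→MUL
cycle 2: I1 RO; I2→ADD
cycle 3: I3→LSU
cycle 4: I3 RO
cycle 5: I3 EX
cycle 8: I1 EX
cycle 9: I1 WR R6
cycle 10: I2 RO
cycle 11: I3 WR R0
cycle 12: I2 EX; I4→LSU
cycle 13: I2 WR R2; I4 RO; I5→SHIFT
cycle 14: I4 EX; I5 RO; I6→MUL
cycle 15: I4 WR R6; I5 EX; I6 RO
cycle 16: I5 WR R0
cycle 21: I6 EX
cycle 22: I6 WR R4
cycle 23: I7→MUL
cycle 24: I7 RO
cycle 30: I7 EX
cycle 31: I7 WR R5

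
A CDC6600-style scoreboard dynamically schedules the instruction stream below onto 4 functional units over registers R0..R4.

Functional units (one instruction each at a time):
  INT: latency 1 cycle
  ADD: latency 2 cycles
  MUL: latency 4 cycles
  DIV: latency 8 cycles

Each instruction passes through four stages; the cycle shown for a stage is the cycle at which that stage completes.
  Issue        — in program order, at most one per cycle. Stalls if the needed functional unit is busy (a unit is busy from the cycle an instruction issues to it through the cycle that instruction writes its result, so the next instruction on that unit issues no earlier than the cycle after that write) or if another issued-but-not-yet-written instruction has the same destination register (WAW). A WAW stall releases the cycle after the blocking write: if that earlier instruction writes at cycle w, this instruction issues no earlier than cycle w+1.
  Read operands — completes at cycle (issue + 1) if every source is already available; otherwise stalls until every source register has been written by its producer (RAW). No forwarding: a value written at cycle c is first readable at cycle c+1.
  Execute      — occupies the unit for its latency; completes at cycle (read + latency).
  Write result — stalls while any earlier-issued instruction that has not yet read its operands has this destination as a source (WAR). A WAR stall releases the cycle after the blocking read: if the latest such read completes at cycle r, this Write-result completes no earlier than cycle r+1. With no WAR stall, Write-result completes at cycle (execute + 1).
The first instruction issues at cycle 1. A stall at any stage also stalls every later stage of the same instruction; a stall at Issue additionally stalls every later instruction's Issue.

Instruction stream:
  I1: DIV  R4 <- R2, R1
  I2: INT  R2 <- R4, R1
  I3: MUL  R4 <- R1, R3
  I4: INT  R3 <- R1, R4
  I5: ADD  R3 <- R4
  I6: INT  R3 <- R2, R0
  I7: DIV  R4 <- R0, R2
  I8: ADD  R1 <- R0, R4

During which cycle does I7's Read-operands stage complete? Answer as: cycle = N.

I1: IS=1 RO=2 EX=10 WR=11
I2: IS=2 RO=12 EX=13 WR=14  [RAW R4: wait I1 write@11]
I3: IS=12 RO=13 EX=17 WR=18  [WAW R4: wait I1 write@11]
I4: IS=15 RO=19 EX=20 WR=21  [struct: INT busy until I2 writes@14; RAW R4: wait I3 write@18]
I5: IS=22 RO=23 EX=25 WR=26  [WAW R3: wait I4 write@21]
I6: IS=27 RO=28 EX=29 WR=30  [WAW R3: wait I5 write@26]
I7: IS=28 RO=29 EX=37 WR=38
I8: IS=29 RO=39 EX=41 WR=42  [RAW R4: wait I7 write@38]

cycle = 29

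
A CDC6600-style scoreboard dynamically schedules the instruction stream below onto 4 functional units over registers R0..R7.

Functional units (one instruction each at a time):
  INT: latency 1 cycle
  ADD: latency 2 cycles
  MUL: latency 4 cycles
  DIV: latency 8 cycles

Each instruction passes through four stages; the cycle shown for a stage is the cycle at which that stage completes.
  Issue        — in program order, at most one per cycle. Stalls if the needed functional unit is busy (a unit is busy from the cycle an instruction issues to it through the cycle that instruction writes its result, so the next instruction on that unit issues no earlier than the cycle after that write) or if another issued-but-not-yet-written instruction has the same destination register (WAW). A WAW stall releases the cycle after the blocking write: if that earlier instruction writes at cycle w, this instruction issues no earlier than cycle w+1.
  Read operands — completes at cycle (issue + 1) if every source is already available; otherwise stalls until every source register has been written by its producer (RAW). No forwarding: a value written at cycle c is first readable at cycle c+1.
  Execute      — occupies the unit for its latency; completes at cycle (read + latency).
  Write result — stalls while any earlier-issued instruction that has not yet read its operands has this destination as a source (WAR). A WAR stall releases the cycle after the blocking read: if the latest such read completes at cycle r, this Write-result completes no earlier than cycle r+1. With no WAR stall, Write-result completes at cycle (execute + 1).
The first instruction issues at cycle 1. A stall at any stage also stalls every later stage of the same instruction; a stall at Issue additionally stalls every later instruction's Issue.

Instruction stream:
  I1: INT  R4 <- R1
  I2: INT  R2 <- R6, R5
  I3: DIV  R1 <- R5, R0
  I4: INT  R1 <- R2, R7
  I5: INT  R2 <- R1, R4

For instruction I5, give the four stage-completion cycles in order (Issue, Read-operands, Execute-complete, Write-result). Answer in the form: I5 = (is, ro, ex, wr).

[1] I1 issues→INT
[2] I1 reads
[3] I1 exec-done
[4] I1 writes R4
[5] I2 issues→INT
[6] I2 reads · I3 issues→DIV
[7] I2 exec-done · I3 reads
[8] I2 writes R2
[15] I3 exec-done
[16] I3 writes R1
[17] I4 issues→INT
[18] I4 reads
[19] I4 exec-done
[20] I4 writes R1
[21] I5 issues→INT
[22] I5 reads
[23] I5 exec-done
[24] I5 writes R2

I5 = (21, 22, 23, 24)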